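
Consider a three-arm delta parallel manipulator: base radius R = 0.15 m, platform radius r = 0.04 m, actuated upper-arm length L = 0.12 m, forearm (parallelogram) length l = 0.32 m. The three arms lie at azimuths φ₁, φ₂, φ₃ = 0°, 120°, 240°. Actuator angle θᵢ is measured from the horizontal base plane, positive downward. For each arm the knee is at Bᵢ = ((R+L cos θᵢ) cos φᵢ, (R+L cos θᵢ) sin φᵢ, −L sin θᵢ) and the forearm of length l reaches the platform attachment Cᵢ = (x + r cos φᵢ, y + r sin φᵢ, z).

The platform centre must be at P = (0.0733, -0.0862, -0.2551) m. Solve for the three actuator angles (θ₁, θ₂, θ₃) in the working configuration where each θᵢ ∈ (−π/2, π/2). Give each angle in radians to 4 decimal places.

θ₁ = -0.0879, θ₂ = 1.0472, θ₃ = 0.1746

φ1=0.0° → target in arm frame (0.0733, -0.0862)
  A=0.0367, B=-0.2551, C=(l²−L²−A²−y'²−z²)/(2L)=0.0589
  γ=atan2(-0.2551,0.0367)=-1.4279;  ψ=arccos(0.2287)=1.3400;  θ1=γ+ψ≈-0.0879
arm 2 (φ=120.0°): x'=-0.1113, y'=-0.0204
  A=0.2213, B=-0.2551, C=(l²−L²−A²−y'²−z²)/(2L)=-0.1103
  √(A²+B²)=0.3377;  θ2 = -0.8562+1.9034 ≈ 1.0472
arm 3 (φ=240.0°): x'=0.0380, y'=0.1066
  e−x'=0.0720;  (l²−L²−(e−x')²−y'²−z²)/2L = 0.0266
  θ3 = atan2(B,A) + arccos(C/0.2651) = 0.1746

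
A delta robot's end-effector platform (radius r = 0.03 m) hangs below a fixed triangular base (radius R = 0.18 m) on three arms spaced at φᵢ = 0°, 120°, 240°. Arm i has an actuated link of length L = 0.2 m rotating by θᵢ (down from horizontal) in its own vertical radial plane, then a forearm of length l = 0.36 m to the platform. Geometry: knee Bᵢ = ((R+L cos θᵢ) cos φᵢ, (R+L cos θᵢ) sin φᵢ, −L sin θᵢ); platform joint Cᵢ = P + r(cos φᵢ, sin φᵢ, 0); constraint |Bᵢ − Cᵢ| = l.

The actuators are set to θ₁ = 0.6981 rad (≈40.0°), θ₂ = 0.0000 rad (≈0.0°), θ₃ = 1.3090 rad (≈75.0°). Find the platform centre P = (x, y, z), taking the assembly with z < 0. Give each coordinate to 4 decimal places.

(0.0127, 0.1580, -0.2708)

φ1=0.0°: virtual centre (0.3032, 0.0000, -0.1286), radius l
S2 = (0.3500·cos120.0°, 0.3500·sin120.0°, 0.0000) = (-0.1750, 0.3031, 0.0000)
S3 = (0.2018·cos240.0°, 0.2018·sin240.0°, -0.1932) = (-0.1009, -0.1747, -0.1932)
subtract pairs → two planes through P
plane₁₂: -0.9564x+0.6062y+0.2571z = 0.0140
Cramer: x(z) = 0.0164+0.0139z;  y(z) = 0.0491-0.4021z
into |P−S₁|² = l²: 1.1619z² + 0.2096z + -0.0284 = 0;  Δ = 0.1760;  z = -0.2708 or 0.0903 → z<0 root = -0.2708
x = 0.0127, y = 0.1580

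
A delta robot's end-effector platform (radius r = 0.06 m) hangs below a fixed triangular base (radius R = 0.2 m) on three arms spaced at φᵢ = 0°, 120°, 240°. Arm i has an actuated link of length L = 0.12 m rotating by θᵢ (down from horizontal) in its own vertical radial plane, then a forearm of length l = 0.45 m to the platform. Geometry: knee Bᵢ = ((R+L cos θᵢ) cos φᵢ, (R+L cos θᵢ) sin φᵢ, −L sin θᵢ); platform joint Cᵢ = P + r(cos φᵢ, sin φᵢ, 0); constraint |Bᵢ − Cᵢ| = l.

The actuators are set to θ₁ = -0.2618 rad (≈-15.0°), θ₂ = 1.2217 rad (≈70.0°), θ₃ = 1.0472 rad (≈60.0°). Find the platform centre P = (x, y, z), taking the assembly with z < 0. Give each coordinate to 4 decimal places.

arm 1 at φ=0.0°: e+L cos θ1 = 0.2559;  centre 1 = (0.2559, 0.0000, 0.0311)
φ2=120.0°: virtual centre (-0.0905, 0.1568, -0.1128), radius l
φ3=240.0°: virtual centre (-0.1000, -0.1732, -0.1039), radius l
subtract pairs → two planes through P
linear system: -0.6929x+0.3136y = -0.0210−-0.2876z; -0.7118x+-0.3464y = -0.0157−-0.2700z
Cramer: x(z) = 0.0263-0.3979z;  y(z) = -0.0088+0.0382z
sphere 1 gives Az²+Bz+C=0 with A=1.1597, B=0.1199, C=-0.1487;  B²−4AC=0.7043;  roots -0.4135, 0.3101;  negative root z = -0.4135
x = 0.1908, y = -0.0246

(0.1908, -0.0246, -0.4135)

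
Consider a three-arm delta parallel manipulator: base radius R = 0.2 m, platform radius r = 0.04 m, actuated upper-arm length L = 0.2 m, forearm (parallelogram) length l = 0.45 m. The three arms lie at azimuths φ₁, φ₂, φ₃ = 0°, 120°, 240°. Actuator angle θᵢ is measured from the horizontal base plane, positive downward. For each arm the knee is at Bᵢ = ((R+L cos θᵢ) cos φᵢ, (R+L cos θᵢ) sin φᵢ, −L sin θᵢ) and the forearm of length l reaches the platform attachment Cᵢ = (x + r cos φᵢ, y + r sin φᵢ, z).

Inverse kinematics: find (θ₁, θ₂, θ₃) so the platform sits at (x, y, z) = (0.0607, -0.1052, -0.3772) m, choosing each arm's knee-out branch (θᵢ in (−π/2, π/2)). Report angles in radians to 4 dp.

θ₁ = 0.2619, θ₂ = 0.9598, θ₃ = 0.2617

φ1=0.0° → target in arm frame (0.0607, -0.1052)
  e−x'=0.0993;  (l²−L²−(e−x')²−y'²−z²)/2L = -0.0018
  √(A²+B²)=0.3901;  θ1 = -1.3134+1.5753 ≈ 0.2619
φ2=120.0° → target in arm frame (-0.1215, 0.0000)
  A=0.2815, B=-0.3772, C=(l²−L²−A²−y'²−z²)/(2L)=-0.1475
  θ2 = atan2(B,A) + arccos(C/0.4706) = 0.9598
φ3=240.0° → target in arm frame (0.0608, 0.1052)
  A cos θ + B sin θ = C:  0.0992·cos θ + -0.3772·sin θ = -0.0017
  γ=atan2(-0.3772,0.0992)=-1.3135;  ψ=arccos(-0.0044)=1.5752;  θ3=γ+ψ≈0.2617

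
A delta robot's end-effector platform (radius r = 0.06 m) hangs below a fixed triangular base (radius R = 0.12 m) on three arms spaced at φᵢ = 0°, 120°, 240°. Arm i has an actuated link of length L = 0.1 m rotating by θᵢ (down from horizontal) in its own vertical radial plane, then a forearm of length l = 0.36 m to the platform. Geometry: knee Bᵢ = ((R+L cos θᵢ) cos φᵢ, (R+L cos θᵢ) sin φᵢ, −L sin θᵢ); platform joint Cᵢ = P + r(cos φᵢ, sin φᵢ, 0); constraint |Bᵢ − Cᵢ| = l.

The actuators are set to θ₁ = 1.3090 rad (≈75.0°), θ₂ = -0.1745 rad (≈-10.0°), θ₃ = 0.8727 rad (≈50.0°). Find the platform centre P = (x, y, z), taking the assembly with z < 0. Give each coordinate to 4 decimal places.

(-0.1526, 0.1262, -0.3349)

S1 = (0.0859·cos0.0°, 0.0859·sin0.0°, -0.0966) = (0.0859, 0.0000, -0.0966)
arm 2 at φ=120.0°: ρ2 = 0.1585;  S2 = (-0.0792, 0.1372, 0.0174)
arm 3 at φ=240.0°: ρ3 = 0.1243;  S3 = (-0.0621, -0.1076, -0.0766)
eliminate P² terms by subtracting sphere 1 from 2 and 3
linear system: -0.3302x+0.2745y = 0.0087−0.2279z; -0.2960x+-0.2153y = 0.0046−0.0400z
Cramer: x(z) = -0.0206+0.3940z;  y(z) = 0.0069-0.3562z
sphere 1 gives Az²+Bz+C=0 with A=1.2822, B=0.1043, C=-0.1089;  B²−4AC=0.5693;  roots -0.3349, 0.2536;  negative root z = -0.3349
x = -0.1526, y = 0.1262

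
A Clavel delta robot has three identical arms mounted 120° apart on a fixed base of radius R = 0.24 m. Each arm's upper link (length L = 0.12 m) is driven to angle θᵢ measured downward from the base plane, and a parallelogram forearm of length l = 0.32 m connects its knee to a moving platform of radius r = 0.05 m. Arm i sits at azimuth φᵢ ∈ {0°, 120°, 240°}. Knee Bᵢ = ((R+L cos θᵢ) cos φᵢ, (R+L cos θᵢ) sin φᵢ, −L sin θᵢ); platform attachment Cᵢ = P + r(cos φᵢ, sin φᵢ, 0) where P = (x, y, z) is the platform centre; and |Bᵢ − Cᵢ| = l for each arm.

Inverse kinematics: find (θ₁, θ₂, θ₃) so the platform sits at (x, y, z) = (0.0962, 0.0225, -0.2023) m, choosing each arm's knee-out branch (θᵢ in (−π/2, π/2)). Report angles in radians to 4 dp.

rotate P by −φ1: (0.0962, 0.0225, -0.2023)
  A=0.0938, B=-0.2023, C=(l²−L²−A²−y'²−z²)/(2L)=0.1574
  γ=atan2(-0.2023,0.0938)=-1.1366;  ψ=arccos(0.7058)=0.7873;  θ1=γ+ψ≈-0.3493
arm 2 (φ=120.0°): x'=-0.0286, y'=-0.0946
  A=0.2186, B=-0.2023, C=(l²−L²−A²−y'²−z²)/(2L)=-0.0402
  √(A²+B²)=0.2979;  θ2 = -0.7467+1.7063 ≈ 0.9597
φ3=240.0° → target in arm frame (-0.0676, 0.0721)
  A=0.2576, B=-0.2023, C=(l²−L²−A²−y'²−z²)/(2L)=-0.1020
  γ=atan2(-0.2023,0.2576)=-0.6658;  ψ=arccos(-0.3113)=1.8873;  θ3=γ+ψ≈1.2216

θ₁ = -0.3493, θ₂ = 0.9597, θ₃ = 1.2216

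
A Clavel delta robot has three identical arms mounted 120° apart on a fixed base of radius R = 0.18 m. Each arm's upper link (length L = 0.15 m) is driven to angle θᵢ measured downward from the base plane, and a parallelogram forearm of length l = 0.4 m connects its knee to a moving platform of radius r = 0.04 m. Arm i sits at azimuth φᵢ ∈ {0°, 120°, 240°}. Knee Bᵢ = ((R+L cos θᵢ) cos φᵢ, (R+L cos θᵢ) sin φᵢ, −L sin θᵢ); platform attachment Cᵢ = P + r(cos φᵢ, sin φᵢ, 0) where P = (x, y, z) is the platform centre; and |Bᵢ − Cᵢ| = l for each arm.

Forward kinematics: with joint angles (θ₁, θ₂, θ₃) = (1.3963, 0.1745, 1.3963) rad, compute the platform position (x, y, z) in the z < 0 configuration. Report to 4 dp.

(-0.0905, 0.1568, -0.4115)

arm 1 at φ=0.0°: e+L cos θ1 = 0.1660;  O1 = (0.1660, 0.0000, -0.1477)
φ2=120.0°: virtual centre (-0.1439, 0.2492, -0.0260), radius l
arm 3 at φ=240.0°: e+L cos θ3 = 0.1660;  O3 = (-0.0830, -0.1438, -0.1477)
subtract pairs → two planes through P
plane₁₂: -0.6198x+0.4983y+0.2434z = 0.0341
Cramer: x(z) = -0.0230+0.1641z;  y(z) = 0.0398-0.2842z
sphere 1 gives Az²+Bz+C=0 with A=1.1077, B=0.2108, C=-0.1009;  B²−4AC=0.4914;  roots -0.4115, 0.2213;  negative root z = -0.4115
x = -0.0905, y = 0.1568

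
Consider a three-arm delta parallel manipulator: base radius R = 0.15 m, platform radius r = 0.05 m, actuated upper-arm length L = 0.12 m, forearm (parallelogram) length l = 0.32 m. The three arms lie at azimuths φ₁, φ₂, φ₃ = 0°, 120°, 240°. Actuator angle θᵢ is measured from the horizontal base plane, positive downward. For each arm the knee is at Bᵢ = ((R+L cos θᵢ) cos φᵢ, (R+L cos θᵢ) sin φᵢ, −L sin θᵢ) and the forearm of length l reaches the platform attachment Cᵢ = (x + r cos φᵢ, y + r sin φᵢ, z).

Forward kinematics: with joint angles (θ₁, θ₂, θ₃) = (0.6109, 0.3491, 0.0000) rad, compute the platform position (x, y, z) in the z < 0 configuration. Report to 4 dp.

φ1=0.0°: virtual centre (0.1983, 0.0000, -0.0688), radius l
φ2=120.0°: virtual centre (-0.1064, 0.1843, -0.0410), radius l
O3 = (0.2200·cos240.0°, 0.2200·sin240.0°, 0.0000) = (-0.1100, -0.1905, 0.0000)
|O₂|²−|O₁|² = 0.0029;  |O₃|²−|O₁|² = 0.0043
[-0.6094 0.3685 0.0556]·P = 0.0029;  [-0.6166 -0.3811 0.1377]·P = 0.0043
det = 0.4594;  x = -0.0059+0.1565z,  y = -0.0019+0.1080z
sphere 1 gives Az²+Bz+C=0 with A=1.0362, B=0.0733, C=-0.0560;  B²−4AC=0.2374;  roots -0.2705, 0.1997;  negative root z = -0.2705
x = -0.0482, y = -0.0311

(-0.0482, -0.0311, -0.2705)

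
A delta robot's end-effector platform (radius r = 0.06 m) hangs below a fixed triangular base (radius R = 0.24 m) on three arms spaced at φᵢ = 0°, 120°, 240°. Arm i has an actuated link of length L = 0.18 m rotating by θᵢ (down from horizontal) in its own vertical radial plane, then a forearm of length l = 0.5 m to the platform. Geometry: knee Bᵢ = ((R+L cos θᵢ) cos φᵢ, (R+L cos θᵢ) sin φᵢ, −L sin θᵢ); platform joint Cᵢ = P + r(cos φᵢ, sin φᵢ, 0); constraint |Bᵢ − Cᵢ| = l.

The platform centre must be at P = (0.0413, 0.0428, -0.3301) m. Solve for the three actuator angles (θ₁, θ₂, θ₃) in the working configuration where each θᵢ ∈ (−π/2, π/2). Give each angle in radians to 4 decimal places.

φ1=0.0° → target in arm frame (0.0413, 0.0428)
  A=0.1387, B=-0.3301, C=(l²−L²−A²−y'²−z²)/(2L)=0.2432
  γ=atan2(-0.3301,0.1387)=-1.1730;  ψ=arccos(0.6793)=0.8240;  θ1=γ+ψ≈-0.3491
arm 2 (φ=120.0°): x'=0.0164, y'=-0.0572
  A=0.1636, B=-0.3301, C=(l²−L²−A²−y'²−z²)/(2L)=0.2184
  √(A²+B²)=0.3684;  θ2 = -1.1107+0.9364 ≈ -0.1743
rotate P by −φ3: (-0.0577, 0.0144, -0.3301)
  A=0.2377, B=-0.3301, C=(l²−L²−A²−y'²−z²)/(2L)=0.1442
  γ=atan2(-0.3301,0.2377)=-0.9467;  ψ=arccos(0.3545)=1.2084;  θ3=γ+ψ≈0.2617

θ₁ = -0.3491, θ₂ = -0.1743, θ₃ = 0.2617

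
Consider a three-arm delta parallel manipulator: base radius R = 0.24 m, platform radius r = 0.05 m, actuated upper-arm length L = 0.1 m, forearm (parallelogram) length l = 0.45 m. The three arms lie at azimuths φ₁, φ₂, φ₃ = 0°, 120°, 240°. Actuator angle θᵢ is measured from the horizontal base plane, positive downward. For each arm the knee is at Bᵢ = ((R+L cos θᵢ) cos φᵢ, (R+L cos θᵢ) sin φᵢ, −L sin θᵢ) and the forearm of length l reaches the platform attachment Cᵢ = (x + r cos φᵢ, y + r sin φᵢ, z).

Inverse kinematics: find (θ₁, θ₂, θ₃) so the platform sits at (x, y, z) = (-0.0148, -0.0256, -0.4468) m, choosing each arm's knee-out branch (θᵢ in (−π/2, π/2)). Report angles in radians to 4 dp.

θ₁ = 0.9602, θ₂ = 0.9600, θ₃ = 0.6982

φ1=0.0° → target in arm frame (-0.0148, -0.0256)
  A cos θ + B sin θ = C:  0.2048·cos θ + -0.4468·sin θ = -0.2486
  √(A²+B²)=0.4915;  θ1 = -1.1410+2.1012 ≈ 0.9602
arm 2 (φ=120.0°): x'=-0.0148, y'=0.0256
  e−x'=0.2048;  (l²−L²−(e−x')²−y'²−z²)/2L = -0.2486
  γ=atan2(-0.4468,0.2048)=-1.1411;  ψ=arccos(-0.5058)=2.1011;  θ2=γ+ψ≈0.9600
φ3=240.0° → target in arm frame (0.0296, 0.0000)
  A=0.1604, B=-0.4468, C=(l²−L²−A²−y'²−z²)/(2L)=-0.1643
  θ3 = atan2(B,A) + arccos(C/0.4747) = 0.6982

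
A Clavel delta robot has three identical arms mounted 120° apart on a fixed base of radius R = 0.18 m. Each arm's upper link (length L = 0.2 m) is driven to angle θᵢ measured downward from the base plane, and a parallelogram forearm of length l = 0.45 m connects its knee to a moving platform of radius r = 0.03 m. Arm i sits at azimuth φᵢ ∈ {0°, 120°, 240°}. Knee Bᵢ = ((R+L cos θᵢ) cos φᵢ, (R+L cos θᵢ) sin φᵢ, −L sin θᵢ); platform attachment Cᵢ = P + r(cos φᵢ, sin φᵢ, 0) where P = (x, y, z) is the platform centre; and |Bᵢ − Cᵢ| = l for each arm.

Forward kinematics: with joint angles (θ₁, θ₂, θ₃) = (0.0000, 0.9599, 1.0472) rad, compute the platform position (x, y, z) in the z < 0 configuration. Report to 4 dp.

S1 = (0.3500·cos0.0°, 0.3500·sin0.0°, 0.0000) = (0.3500, 0.0000, 0.0000)
S2 = (0.2647·cos120.0°, 0.2647·sin120.0°, -0.1638) = (-0.1324, 0.2293, -0.1638)
arm 3 at φ=240.0°: ρ3 = 0.2500;  S3 = (-0.1250, -0.2165, -0.1732)
eliminate P² terms by subtracting sphere 1 from 2 and 3
[-0.9647 0.4585 -0.3277]·P = -0.0256;  [-0.9500 -0.4330 -0.3464]·P = -0.0300
Cramer: x(z) = 0.0291-0.3524z;  y(z) = 0.0054-0.0269z
sphere 1 gives Az²+Bz+C=0 with A=1.1249, B=0.2259, C=-0.0995;  B²−4AC=0.4987;  roots -0.4143, 0.2135;  negative root z = -0.4143
x = 0.1751, y = 0.0166

(0.1751, 0.0166, -0.4143)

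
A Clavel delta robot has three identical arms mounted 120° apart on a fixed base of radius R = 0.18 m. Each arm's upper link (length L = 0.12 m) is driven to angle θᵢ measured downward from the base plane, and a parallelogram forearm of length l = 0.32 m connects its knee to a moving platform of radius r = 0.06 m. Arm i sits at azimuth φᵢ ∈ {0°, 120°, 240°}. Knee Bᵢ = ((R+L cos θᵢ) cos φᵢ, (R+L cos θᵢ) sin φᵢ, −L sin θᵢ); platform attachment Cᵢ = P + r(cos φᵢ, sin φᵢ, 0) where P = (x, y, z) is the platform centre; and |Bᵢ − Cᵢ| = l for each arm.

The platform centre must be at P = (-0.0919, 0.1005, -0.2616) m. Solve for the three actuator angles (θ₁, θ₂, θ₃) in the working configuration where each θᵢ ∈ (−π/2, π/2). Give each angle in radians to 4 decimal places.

rotate P by −φ1: (-0.0919, 0.1005, -0.2616)
  A=0.2119, B=-0.2616, C=(l²−L²−A²−y'²−z²)/(2L)=-0.1477
  γ=atan2(-0.2616,0.2119)=-0.8900;  ψ=arccos(-0.4386)=2.0248;  θ1=γ+ψ≈1.1348
arm 2 (φ=120.0°): x'=0.1330, y'=0.0293
  A cos θ + B sin θ = C:  -0.0130·cos θ + -0.2616·sin θ = 0.0772
  γ=atan2(-0.2616,-0.0130)=-1.6204;  ψ=arccos(0.2949)=1.2715;  θ2=γ+ψ≈-0.3489
arm 3 (φ=240.0°): x'=-0.0411, y'=-0.1298
  e−x'=0.1611;  (l²−L²−(e−x')²−y'²−z²)/2L = -0.0968
  √(A²+B²)=0.3072;  θ3 = -1.0189+1.8915 ≈ 0.8726

θ₁ = 1.1348, θ₂ = -0.3489, θ₃ = 0.8726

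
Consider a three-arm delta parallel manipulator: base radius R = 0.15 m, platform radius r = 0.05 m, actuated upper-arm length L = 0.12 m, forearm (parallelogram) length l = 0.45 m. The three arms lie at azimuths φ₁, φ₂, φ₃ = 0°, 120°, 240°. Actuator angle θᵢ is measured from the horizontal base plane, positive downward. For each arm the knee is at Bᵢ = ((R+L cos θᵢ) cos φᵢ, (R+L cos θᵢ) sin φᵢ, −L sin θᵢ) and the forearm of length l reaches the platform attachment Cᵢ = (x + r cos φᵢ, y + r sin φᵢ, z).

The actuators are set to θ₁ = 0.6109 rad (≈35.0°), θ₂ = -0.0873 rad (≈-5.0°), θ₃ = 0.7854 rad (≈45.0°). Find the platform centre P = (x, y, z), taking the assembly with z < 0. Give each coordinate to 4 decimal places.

(-0.0404, 0.1248, -0.4293)

arm 1 at φ=0.0°: (R−r)+L cos θ1 = 0.1983;  S1 = (0.1983, 0.0000, -0.0688)
φ2=120.0°: virtual centre (-0.1098, 0.1901, 0.0105), radius l
S3 = (0.1849·cos240.0°, 0.1849·sin240.0°, -0.0849) = (-0.0924, -0.1601, -0.0849)
|S₂|²−|S₁|² = 0.0042;  |S₃|²−|S₁|² = -0.0027
linear system: -0.6161x+0.3803y = 0.0042−0.1586z; -0.5814x+-0.3202y = -0.0027−-0.0320z
Cramer: x(z) = -0.0008+0.0922z;  y(z) = 0.0099-0.2676z
into |P−S₁|² = l²: 1.0801z² + 0.0957z + -0.1580 = 0;  Δ = 0.6919;  z = -0.4293 or 0.3408 → z<0 root = -0.4293
x = -0.0404, y = 0.1248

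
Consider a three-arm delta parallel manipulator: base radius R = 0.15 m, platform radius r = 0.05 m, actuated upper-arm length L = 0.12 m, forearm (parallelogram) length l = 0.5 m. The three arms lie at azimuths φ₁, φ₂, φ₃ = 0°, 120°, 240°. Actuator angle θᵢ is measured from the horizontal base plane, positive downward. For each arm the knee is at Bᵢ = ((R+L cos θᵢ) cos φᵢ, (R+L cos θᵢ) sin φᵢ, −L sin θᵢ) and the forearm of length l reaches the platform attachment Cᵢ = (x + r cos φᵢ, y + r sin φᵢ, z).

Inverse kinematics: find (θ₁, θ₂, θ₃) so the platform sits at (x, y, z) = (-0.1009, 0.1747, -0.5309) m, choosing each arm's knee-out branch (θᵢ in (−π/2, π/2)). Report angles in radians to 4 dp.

rotate P by −φ1: (-0.1009, 0.1747, -0.5309)
  e−x'=0.2009;  (l²−L²−(e−x')²−y'²−z²)/2L = -0.4881
  γ=atan2(-0.5309,0.2009)=-1.2090;  ψ=arccos(-0.8598)=2.6057;  θ1=γ+ψ≈1.3967
arm 2 (φ=120.0°): x'=0.2017, y'=0.0000
  e−x'=-0.1017;  (l²−L²−(e−x')²−y'²−z²)/2L = -0.2359
  θ2 = atan2(B,A) + arccos(C/0.5406) = 0.2622
rotate P by −φ3: (-0.1008, -0.1747, -0.5309)
  A cos θ + B sin θ = C:  0.2008·cos θ + -0.5309·sin θ = -0.4880
  θ3 = atan2(B,A) + arccos(C/0.5676) = 1.3965

θ₁ = 1.3967, θ₂ = 0.2622, θ₃ = 1.3965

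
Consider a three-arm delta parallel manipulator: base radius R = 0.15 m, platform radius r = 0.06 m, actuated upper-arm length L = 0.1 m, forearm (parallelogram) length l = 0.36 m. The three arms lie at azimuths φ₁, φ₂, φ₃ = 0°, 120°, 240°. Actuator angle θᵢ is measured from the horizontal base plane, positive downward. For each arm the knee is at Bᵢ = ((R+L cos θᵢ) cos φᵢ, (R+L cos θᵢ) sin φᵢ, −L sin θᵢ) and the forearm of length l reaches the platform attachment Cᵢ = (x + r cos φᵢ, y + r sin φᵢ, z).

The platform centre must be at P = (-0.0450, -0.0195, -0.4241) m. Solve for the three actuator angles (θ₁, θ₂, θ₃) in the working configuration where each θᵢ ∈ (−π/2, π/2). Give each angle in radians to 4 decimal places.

θ₁ = 1.3968, θ₂ = 1.1348, θ₃ = 0.9600

φ1=0.0° → target in arm frame (-0.0450, -0.0195)
  A=0.1350, B=-0.4241, C=(l²−L²−A²−y'²−z²)/(2L)=-0.3943
  √(A²+B²)=0.4451;  θ1 = -1.2626+2.6594 ≈ 1.3968
φ2=120.0° → target in arm frame (0.0056, 0.0487)
  A cos θ + B sin θ = C:  0.0844·cos θ + -0.4241·sin θ = -0.3488
  γ=atan2(-0.4241,0.0844)=-1.3744;  ψ=arccos(-0.8066)=2.5091;  θ2=γ+ψ≈1.1348
φ3=240.0° → target in arm frame (0.0394, -0.0292)
  A cos θ + B sin θ = C:  0.0506·cos θ + -0.4241·sin θ = -0.3184
  γ=atan2(-0.4241,0.0506)=-1.4520;  ψ=arccos(-0.7454)=2.4120;  θ3=γ+ψ≈0.9600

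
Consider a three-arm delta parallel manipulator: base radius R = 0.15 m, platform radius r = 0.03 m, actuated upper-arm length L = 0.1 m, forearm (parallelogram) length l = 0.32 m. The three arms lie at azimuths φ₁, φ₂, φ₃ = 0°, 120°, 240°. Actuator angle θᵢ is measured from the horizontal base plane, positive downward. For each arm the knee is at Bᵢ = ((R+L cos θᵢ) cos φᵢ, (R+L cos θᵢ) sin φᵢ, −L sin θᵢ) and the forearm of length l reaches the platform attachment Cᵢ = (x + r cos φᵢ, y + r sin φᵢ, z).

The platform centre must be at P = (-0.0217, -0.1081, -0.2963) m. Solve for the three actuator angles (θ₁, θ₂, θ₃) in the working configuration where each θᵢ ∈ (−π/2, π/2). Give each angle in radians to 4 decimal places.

θ₁ = 0.8723, θ₂ = 1.2217, θ₃ = -0.0003

arm 1 (φ=0.0°): x'=-0.0217, y'=-0.1081
  e−x'=0.1417;  (l²−L²−(e−x')²−y'²−z²)/2L = -0.1358
  θ1 = atan2(B,A) + arccos(C/0.3284) = 0.8723
rotate P by −φ2: (-0.0828, 0.0728, -0.2963)
  A cos θ + B sin θ = C:  0.2028·cos θ + -0.2963·sin θ = -0.2091
  γ=atan2(-0.2963,0.2028)=-0.9707;  ψ=arccos(-0.5823)=2.1924;  θ2=γ+ψ≈1.2217
φ3=240.0° → target in arm frame (0.1045, 0.0353)
  A cos θ + B sin θ = C:  0.0155·cos θ + -0.2963·sin θ = 0.0156
  γ=atan2(-0.2963,0.0155)=-1.5184;  ψ=arccos(0.0526)=1.5182;  θ3=γ+ψ≈-0.0003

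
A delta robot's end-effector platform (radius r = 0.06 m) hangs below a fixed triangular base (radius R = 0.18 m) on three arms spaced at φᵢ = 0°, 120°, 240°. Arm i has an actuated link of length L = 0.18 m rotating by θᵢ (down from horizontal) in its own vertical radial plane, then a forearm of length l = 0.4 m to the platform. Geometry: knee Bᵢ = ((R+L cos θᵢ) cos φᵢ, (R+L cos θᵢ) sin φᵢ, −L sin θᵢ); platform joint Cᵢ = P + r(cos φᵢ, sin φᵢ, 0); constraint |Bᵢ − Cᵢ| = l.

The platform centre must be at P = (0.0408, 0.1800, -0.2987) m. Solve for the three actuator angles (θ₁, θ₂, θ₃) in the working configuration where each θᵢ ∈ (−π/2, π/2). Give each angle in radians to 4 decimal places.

θ₁ = 0.2618, θ₂ = -0.2616, θ₃ = 1.1346

φ1=0.0° → target in arm frame (0.0408, 0.1800)
  A cos θ + B sin θ = C:  0.0792·cos θ + -0.2987·sin θ = -0.0008
  θ1 = atan2(B,A) + arccos(C/0.3090) = 0.2618
φ2=120.0° → target in arm frame (0.1355, -0.1253)
  e−x'=-0.0155;  (l²−L²−(e−x')²−y'²−z²)/2L = 0.0623
  √(A²+B²)=0.2991;  θ2 = -1.6226+1.3610 ≈ -0.2616
rotate P by −φ3: (-0.1763, -0.0547, -0.2987)
  A cos θ + B sin θ = C:  0.2963·cos θ + -0.2987·sin θ = -0.1455
  θ3 = atan2(B,A) + arccos(C/0.4207) = 1.1346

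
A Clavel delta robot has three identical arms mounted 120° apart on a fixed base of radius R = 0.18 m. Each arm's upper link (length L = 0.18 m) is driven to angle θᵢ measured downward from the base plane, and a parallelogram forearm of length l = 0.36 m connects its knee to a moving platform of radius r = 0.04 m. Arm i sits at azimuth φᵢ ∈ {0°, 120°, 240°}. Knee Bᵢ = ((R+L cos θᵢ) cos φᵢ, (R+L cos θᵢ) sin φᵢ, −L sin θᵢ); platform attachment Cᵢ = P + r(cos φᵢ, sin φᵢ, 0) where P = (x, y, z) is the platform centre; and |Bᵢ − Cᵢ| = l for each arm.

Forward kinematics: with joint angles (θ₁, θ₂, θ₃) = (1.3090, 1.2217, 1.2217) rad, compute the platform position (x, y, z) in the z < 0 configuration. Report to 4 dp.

arm 1 at φ=0.0°: e+L cos θ1 = 0.1866;  O1 = (0.1866, 0.0000, -0.1739)
φ2=120.0°: virtual centre (-0.1008, 0.1746, -0.1691), radius l
O3 = (0.2016·cos240.0°, 0.2016·sin240.0°, -0.1691) = (-0.1008, -0.1746, -0.1691)
subtract pairs → two planes through P
plane₁₂: -0.5747x+0.3491y+0.0094z = 0.0042
det = 0.4013;  x = -0.0073+0.0164z,  y = 0.0000+0.0000z
quadratic in z: (1.0003)z²+(0.3414)z+(-0.0618)=0, √Δ=0.6031 → z ∈ {-0.4721, 0.1308}; z = -0.4721 (taking z<0)
x = -0.0151, y = 0.0000

(-0.0151, 0.0000, -0.4721)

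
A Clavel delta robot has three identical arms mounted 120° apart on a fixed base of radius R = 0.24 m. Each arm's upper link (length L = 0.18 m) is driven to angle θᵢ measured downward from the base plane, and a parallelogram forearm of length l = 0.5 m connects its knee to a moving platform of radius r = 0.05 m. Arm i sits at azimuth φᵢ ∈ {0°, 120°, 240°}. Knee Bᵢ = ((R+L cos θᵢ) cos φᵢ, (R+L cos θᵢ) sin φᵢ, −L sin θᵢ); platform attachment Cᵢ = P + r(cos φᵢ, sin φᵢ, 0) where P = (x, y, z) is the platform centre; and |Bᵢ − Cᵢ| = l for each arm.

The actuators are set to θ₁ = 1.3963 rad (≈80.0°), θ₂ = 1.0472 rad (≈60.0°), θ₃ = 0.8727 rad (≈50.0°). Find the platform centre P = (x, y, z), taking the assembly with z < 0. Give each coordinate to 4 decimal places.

(-0.0835, -0.0278, -0.5727)

centre 1 = (0.2213·cos0.0°, 0.2213·sin0.0°, -0.1773) = (0.2213, 0.0000, -0.1773)
centre 2 = (0.2800·cos120.0°, 0.2800·sin120.0°, -0.1559) = (-0.1400, 0.2425, -0.1559)
centre 3 = (0.3057·cos240.0°, 0.3057·sin240.0°, -0.1379) = (-0.1528, -0.2647, -0.1379)
|centre ₂|²−|centre ₁|² = 0.0223;  |centre ₃|²−|centre ₁|² = 0.0321
[-0.7225 0.4850 0.0428]·P = 0.0223;  [-0.7482 -0.5295 0.0787]·P = 0.0321
det = 0.7454;  x = -0.0367+0.0816z,  y = -0.0087+0.0334z
sphere 1 gives Az²+Bz+C=0 with A=1.0078, B=0.3118, C=-0.1519;  B²−4AC=0.7097;  roots -0.5727, 0.2633;  negative root z = -0.5727
x = -0.0835, y = -0.0278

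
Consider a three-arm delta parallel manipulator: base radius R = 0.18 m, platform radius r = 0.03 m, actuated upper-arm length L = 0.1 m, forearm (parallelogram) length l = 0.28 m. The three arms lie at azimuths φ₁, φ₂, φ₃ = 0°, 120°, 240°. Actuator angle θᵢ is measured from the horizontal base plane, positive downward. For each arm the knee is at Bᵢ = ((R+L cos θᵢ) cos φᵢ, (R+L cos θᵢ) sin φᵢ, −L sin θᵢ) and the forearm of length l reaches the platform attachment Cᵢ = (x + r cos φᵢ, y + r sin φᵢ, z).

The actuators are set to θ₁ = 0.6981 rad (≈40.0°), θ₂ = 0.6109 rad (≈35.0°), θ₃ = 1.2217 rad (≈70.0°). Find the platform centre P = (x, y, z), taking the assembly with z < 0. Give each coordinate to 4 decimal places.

S1 = (0.2266·cos0.0°, 0.2266·sin0.0°, -0.0643) = (0.2266, 0.0000, -0.0643)
arm 2 at φ=120.0°: ρ2 = 0.2319;  S2 = (-0.1160, 0.2008, -0.0574)
arm 3 at φ=240.0°: ρ3 = 0.1842;  S3 = (-0.0921, -0.1595, -0.0940)
subtract pairs → two planes through P
plane₁₂: -0.6851x+0.4017y+0.0138z = 0.0016
Cramer: x(z) = 0.0097-0.0410z;  y(z) = 0.0205-0.1043z
quadratic in z: (1.0126)z²+(0.1420)z+(-0.0268)=0, √Δ=0.3588 → z ∈ {-0.2473, 0.1070}; z = -0.2473 (taking z<0)
x = 0.0198, y = 0.0463

(0.0198, 0.0463, -0.2473)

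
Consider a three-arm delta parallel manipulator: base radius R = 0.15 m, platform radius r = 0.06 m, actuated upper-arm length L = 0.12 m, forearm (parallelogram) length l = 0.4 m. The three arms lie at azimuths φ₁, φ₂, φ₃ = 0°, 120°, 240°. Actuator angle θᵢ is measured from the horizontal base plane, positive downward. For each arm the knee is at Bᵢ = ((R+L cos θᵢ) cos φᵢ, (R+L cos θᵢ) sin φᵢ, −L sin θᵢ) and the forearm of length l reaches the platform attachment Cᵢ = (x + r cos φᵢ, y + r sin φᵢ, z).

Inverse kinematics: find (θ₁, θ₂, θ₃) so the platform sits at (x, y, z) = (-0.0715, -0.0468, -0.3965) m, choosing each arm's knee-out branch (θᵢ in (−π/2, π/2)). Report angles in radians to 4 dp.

θ₁ = 0.7854, θ₂ = 0.5235, θ₃ = 0.1746

arm 1 (φ=0.0°): x'=-0.0715, y'=-0.0468
  A=0.1615, B=-0.3965, C=(l²−L²−A²−y'²−z²)/(2L)=-0.1662
  θ1 = atan2(B,A) + arccos(C/0.4281) = 0.7854
arm 2 (φ=120.0°): x'=-0.0048, y'=0.0853
  A cos θ + B sin θ = C:  0.0948·cos θ + -0.3965·sin θ = -0.1161
  γ=atan2(-0.3965,0.0948)=-1.3362;  ψ=arccos(-0.2849)=1.8597;  θ2=γ+ψ≈0.5235
rotate P by −φ3: (0.0763, -0.0385, -0.3965)
  e−x'=0.0137;  (l²−L²−(e−x')²−y'²−z²)/2L = -0.0554
  θ3 = atan2(B,A) + arccos(C/0.3967) = 0.1746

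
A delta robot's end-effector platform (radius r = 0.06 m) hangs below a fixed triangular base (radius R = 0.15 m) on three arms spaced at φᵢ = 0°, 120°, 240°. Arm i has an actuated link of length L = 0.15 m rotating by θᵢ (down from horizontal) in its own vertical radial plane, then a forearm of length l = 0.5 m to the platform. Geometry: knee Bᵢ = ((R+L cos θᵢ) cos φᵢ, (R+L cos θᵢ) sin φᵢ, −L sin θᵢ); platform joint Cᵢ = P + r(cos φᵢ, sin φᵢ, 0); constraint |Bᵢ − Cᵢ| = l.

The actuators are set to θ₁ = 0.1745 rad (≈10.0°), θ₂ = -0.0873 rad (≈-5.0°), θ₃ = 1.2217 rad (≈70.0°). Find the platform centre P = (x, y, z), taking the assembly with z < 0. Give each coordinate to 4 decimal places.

(0.0939, 0.2451, -0.4374)

φ1=0.0°: virtual centre (0.2377, 0.0000, -0.0260), radius l
φ2=120.0°: virtual centre (-0.1197, 0.2074, 0.0131), radius l
φ3=240.0°: virtual centre (-0.0707, -0.1224, -0.1410), radius l
eliminate P² terms by subtracting sphere 1 from 2 and 3
plane₁₂: -0.7149x+0.4147y+0.0782z = 0.0003
Cramer: x(z) = 0.0165-0.1768z;  y(z) = 0.0292-0.4935z
sphere 1 gives Az²+Bz+C=0 with A=1.2748, B=0.1014, C=-0.1995;  B²−4AC=1.0278;  roots -0.4374, 0.3579;  negative root z = -0.4374
x = 0.0939, y = 0.2451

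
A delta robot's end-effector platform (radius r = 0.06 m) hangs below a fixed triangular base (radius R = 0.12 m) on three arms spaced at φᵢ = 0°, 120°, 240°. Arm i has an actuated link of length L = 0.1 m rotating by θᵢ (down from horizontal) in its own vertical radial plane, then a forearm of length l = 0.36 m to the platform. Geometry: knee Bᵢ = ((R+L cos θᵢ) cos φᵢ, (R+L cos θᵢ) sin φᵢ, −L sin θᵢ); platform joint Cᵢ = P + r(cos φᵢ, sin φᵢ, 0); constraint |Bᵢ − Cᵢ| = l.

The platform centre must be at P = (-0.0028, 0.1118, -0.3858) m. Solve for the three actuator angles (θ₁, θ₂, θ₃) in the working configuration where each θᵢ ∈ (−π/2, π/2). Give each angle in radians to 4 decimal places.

θ₁ = 0.7855, θ₂ = 0.3489, θ₃ = 1.1346

rotate P by −φ1: (-0.0028, 0.1118, -0.3858)
  e−x'=0.0628;  (l²−L²−(e−x')²−y'²−z²)/2L = -0.2284
  γ=atan2(-0.3858,0.0628)=-1.4094;  ψ=arccos(-0.5844)=2.1949;  θ1=γ+ψ≈0.7855
arm 2 (φ=120.0°): x'=0.0982, y'=-0.0535
  A cos θ + B sin θ = C:  -0.0382·cos θ + -0.3858·sin θ = -0.1678
  θ2 = atan2(B,A) + arccos(C/0.3877) = 0.3489
arm 3 (φ=240.0°): x'=-0.0954, y'=-0.0583
  A=0.1554, B=-0.3858, C=(l²−L²−A²−y'²−z²)/(2L)=-0.2840
  √(A²+B²)=0.4159;  θ3 = -1.1878+2.3224 ≈ 1.1346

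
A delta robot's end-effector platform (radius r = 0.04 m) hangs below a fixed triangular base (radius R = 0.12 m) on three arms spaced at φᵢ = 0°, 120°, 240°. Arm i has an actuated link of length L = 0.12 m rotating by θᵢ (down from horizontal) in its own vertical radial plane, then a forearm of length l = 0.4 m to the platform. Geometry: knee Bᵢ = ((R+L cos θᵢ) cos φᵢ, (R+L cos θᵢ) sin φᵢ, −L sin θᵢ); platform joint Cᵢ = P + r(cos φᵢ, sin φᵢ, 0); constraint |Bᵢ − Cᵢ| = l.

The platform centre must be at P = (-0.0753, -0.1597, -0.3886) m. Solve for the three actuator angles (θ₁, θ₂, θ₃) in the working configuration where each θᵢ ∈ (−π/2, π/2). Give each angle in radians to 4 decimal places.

θ₁ = 0.9601, θ₂ = 1.0472, θ₃ = -0.0871

φ1=0.0° → target in arm frame (-0.0753, -0.1597)
  A=0.1553, B=-0.3886, C=(l²−L²−A²−y'²−z²)/(2L)=-0.2293
  √(A²+B²)=0.4185;  θ1 = -1.1906+2.1507 ≈ 0.9601
arm 2 (φ=120.0°): x'=-0.1007, y'=0.1451
  A=0.1807, B=-0.3886, C=(l²−L²−A²−y'²−z²)/(2L)=-0.2462
  √(A²+B²)=0.4285;  θ2 = -1.1356+2.1828 ≈ 1.0472
φ3=240.0° → target in arm frame (0.1760, 0.0146)
  e−x'=-0.0960;  (l²−L²−(e−x')²−y'²−z²)/2L = -0.0618
  √(A²+B²)=0.4003;  θ3 = -1.8129+1.7258 ≈ -0.0871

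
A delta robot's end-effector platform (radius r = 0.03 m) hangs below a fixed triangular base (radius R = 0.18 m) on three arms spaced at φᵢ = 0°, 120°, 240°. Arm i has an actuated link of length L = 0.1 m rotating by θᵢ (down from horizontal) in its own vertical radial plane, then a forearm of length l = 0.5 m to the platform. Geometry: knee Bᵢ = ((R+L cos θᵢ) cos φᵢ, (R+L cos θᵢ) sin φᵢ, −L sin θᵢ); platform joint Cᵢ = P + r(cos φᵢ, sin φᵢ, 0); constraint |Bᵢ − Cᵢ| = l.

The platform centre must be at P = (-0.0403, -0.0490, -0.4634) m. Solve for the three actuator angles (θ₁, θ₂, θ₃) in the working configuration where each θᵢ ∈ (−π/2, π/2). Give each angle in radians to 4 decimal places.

θ₁ = 0.5234, θ₂ = 0.4364, θ₃ = -0.0003

arm 1 (φ=0.0°): x'=-0.0403, y'=-0.0490
  e−x'=0.1903;  (l²−L²−(e−x')²−y'²−z²)/2L = -0.0668
  √(A²+B²)=0.5010;  θ1 = -1.1811+1.7045 ≈ 0.5234
arm 2 (φ=120.0°): x'=-0.0223, y'=0.0594
  A=0.1723, B=-0.4634, C=(l²−L²−A²−y'²−z²)/(2L)=-0.0398
  √(A²+B²)=0.4944;  θ2 = -1.2148+1.6513 ≈ 0.4364
arm 3 (φ=240.0°): x'=0.0626, y'=-0.0104
  A cos θ + B sin θ = C:  0.0874·cos θ + -0.4634·sin θ = 0.0876
  θ3 = atan2(B,A) + arccos(C/0.4716) = -0.0003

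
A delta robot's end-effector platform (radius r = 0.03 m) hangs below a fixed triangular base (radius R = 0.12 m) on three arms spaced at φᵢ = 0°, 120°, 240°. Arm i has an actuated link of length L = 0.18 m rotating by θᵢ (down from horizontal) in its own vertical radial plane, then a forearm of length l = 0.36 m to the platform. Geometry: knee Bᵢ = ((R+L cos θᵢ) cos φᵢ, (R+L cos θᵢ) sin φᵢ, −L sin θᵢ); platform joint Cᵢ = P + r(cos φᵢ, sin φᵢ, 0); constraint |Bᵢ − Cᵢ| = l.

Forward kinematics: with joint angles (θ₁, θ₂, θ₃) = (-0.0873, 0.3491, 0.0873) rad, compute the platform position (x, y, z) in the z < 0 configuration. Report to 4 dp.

centre 1 = (0.2693·cos0.0°, 0.2693·sin0.0°, 0.0157) = (0.2693, 0.0000, 0.0157)
centre 2 = (0.2591·cos120.0°, 0.2591·sin120.0°, -0.0616) = (-0.1296, 0.2244, -0.0616)
φ3=240.0°: virtual centre (-0.1347, -0.2332, -0.0157), radius l
eliminate P² terms by subtracting sphere 1 from 2 and 3
linear system: -0.7978x+0.4488y = -0.0018−-0.1545z; -0.8079x+-0.4665y = 0.0000−-0.0628z
Cramer: x(z) = 0.0012-0.1364z;  y(z) = -0.0020+0.1018z
into |P−centre ₁|² = l²: 1.0290z² + 0.0414z + -0.0574 = 0;  Δ = 0.2381;  z = -0.2572 or 0.2170 → z<0 root = -0.2572
x = 0.0363, y = -0.0282

(0.0363, -0.0282, -0.2572)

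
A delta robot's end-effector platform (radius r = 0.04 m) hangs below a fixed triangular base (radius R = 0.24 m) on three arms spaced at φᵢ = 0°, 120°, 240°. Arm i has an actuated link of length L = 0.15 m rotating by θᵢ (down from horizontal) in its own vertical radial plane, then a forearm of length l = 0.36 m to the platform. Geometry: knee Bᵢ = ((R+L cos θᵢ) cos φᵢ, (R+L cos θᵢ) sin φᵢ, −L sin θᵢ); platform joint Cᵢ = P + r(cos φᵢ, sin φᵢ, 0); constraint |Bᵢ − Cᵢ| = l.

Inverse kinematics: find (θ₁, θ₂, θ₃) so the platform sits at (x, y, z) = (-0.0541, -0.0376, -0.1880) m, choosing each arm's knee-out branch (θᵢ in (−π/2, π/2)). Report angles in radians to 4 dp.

arm 1 (φ=0.0°): x'=-0.0541, y'=-0.0376
  e−x'=0.2541;  (l²−L²−(e−x')²−y'²−z²)/2L = 0.0193
  θ1 = atan2(B,A) + arccos(C/0.3161) = 0.8729
φ2=120.0° → target in arm frame (-0.0055, 0.0657)
  e−x'=0.2055;  (l²−L²−(e−x')²−y'²−z²)/2L = 0.0840
  γ=atan2(-0.1880,0.2055)=-0.7409;  ψ=arccos(0.3017)=1.2643;  θ2=γ+ψ≈0.5234
rotate P by −φ3: (0.0596, -0.0281, -0.1880)
  A cos θ + B sin θ = C:  0.1404·cos θ + -0.1880·sin θ = 0.1709
  θ3 = atan2(B,A) + arccos(C/0.2346) = -0.1743

θ₁ = 0.8729, θ₂ = 0.5234, θ₃ = -0.1743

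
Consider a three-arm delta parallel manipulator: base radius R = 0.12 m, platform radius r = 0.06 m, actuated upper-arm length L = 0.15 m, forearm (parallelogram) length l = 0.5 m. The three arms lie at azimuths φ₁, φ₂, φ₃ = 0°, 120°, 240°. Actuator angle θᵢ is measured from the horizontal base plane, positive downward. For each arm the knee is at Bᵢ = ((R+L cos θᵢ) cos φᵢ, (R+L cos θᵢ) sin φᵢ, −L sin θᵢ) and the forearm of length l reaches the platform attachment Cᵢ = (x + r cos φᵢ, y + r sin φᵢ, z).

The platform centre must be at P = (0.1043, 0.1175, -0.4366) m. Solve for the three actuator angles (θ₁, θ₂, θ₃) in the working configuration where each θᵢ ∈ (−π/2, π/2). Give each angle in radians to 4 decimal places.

θ₁ = -0.2622, θ₂ = -0.0875, θ₃ = 0.5233

rotate P by −φ1: (0.1043, 0.1175, -0.4366)
  e−x'=-0.0443;  (l²−L²−(e−x')²−y'²−z²)/2L = 0.0704
  γ=atan2(-0.4366,-0.0443)=-1.6719;  ψ=arccos(0.1604)=1.4097;  θ1=γ+ψ≈-0.2622
φ2=120.0° → target in arm frame (0.0496, -0.1491)
  e−x'=0.0104;  (l²−L²−(e−x')²−y'²−z²)/2L = 0.0485
  θ2 = atan2(B,A) + arccos(C/0.4367) = -0.0875
arm 3 (φ=240.0°): x'=-0.1539, y'=0.0316
  A cos θ + B sin θ = C:  0.2139·cos θ + -0.4366·sin θ = -0.0329
  θ3 = atan2(B,A) + arccos(C/0.4862) = 0.5233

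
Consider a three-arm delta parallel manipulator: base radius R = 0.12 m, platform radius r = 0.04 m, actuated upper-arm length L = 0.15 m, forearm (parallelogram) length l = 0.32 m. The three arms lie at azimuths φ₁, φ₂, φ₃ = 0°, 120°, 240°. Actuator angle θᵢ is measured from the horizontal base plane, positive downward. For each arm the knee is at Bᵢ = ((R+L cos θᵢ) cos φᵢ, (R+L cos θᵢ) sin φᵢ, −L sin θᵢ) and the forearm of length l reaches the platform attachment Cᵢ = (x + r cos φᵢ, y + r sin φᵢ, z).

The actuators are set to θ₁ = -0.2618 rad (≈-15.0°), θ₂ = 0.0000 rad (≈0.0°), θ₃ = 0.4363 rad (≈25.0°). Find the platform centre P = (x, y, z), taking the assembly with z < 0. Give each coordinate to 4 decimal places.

(0.0483, 0.0407, -0.2250)

arm 1 at φ=0.0°: e+L cos θ1 = 0.2249;  O1 = (0.2249, 0.0000, 0.0388)
φ2=120.0°: virtual centre (-0.1150, 0.1992, 0.0000), radius l
O3 = (0.2159·cos240.0°, 0.2159·sin240.0°, -0.0634) = (-0.1080, -0.1870, -0.0634)
|O₂|²−|O₁|² = 0.0008;  |O₃|²−|O₁|² = -0.0014
[-0.6798 0.3984 -0.0776]·P = 0.0008;  [-0.6657 -0.3740 -0.2044]·P = -0.0014
det = 0.5195;  x = 0.0005+-0.2127z,  y = 0.0029+-0.1680z
into |P−O₁|² = l²: 1.0735z² + 0.0168z + -0.0505 = 0;  Δ = 0.2173;  z = -0.2250 or 0.2093 → z<0 root = -0.2250
x = 0.0483, y = 0.0407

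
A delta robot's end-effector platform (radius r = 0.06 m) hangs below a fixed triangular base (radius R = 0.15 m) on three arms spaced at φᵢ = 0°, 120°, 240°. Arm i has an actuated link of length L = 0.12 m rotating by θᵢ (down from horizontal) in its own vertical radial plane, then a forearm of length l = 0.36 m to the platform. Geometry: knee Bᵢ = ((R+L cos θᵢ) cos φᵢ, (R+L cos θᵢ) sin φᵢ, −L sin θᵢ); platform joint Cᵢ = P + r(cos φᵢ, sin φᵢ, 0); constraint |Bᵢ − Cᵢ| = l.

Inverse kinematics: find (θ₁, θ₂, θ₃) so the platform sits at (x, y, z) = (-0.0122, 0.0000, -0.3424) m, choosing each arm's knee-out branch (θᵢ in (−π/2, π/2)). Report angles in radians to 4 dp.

rotate P by −φ1: (-0.0122, 0.0000, -0.3424)
  A cos θ + B sin θ = C:  0.1022·cos θ + -0.3424·sin θ = -0.0520
  θ1 = atan2(B,A) + arccos(C/0.3573) = 0.4361
rotate P by −φ2: (0.0061, 0.0106, -0.3424)
  A cos θ + B sin θ = C:  0.0839·cos θ + -0.3424·sin θ = -0.0383
  γ=atan2(-0.3424,0.0839)=-1.3305;  ψ=arccos(-0.1086)=1.6796;  θ2=γ+ψ≈0.3491
φ3=240.0° → target in arm frame (0.0061, -0.0106)
  e−x'=0.0839;  (l²−L²−(e−x')²−y'²−z²)/2L = -0.0383
  √(A²+B²)=0.3525;  θ3 = -1.3305+1.6796 ≈ 0.3491

θ₁ = 0.4361, θ₂ = 0.3491, θ₃ = 0.3491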